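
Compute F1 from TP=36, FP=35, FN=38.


Precision = 36/71 = 0.507
Recall = 36/74 = 0.4865
F1 = 2·P·R/(P+R) = 2·TP/(2·TP+FP+FN) = 72/(72+35+38) = 72/145 = 0.4966

0.4966


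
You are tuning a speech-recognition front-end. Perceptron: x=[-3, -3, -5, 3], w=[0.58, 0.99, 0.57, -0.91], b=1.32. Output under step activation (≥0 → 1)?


z = (-3)·(0.58) + (-3)·(0.99) + (-5)·(0.57) + (3)·(-0.91) + 1.32
  = -8.97
step(z) = 0 (z<0)

0


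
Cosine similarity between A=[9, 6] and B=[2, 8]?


A·B = 9·2 + 6·8 = 66
‖A‖ = √117 = 10.8167, ‖B‖ = √68 = 8.2462
cos = 66/(√117·√68) = 66/√7956 = 0.7399

0.7399


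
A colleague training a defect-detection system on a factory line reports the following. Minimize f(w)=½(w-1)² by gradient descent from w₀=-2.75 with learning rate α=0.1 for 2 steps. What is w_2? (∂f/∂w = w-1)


step 1: grad = -2.75-1 = -3.75; w = -2.75 - 0.1·(-3.75) = -2.375
step 2: grad = -2.375-1 = -3.375; w = -2.375 - 0.1·(-3.375) = -2.0375

-2.0375


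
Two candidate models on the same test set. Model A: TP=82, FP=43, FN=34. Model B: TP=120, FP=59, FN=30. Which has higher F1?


Model A: P=82/125=0.656, R=82/116=0.7069, F1=2PR/(P+R)=2TP/(2TP+FP+FN)=164/241=0.6805
Model B: P=120/179=0.6704, R=120/150=0.8, F1=2PR/(P+R)=2TP/(2TP+FP+FN)=240/329=0.7295
0.6805 < 0.7295 → Model B

Model B


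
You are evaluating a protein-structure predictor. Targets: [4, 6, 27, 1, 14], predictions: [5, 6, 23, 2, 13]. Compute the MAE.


Absolute errors: |4-5|=1, |6-6|=0, |27-23|=4, |1-2|=1, |14-13|=1
Sum = 7
MAE = 7/5 = 7/5

7/5


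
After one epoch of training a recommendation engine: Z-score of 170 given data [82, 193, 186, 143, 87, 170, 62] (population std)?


μ = 131.8571, σ = 50.1809
z = (170 - 131.8571)/50.1809 = 0.7601

0.7601


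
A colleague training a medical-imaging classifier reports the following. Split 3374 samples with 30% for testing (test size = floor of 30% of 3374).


Test = ⌊3374·30/100⌋ = 1012
Train = 3374 - 1012 = 2362

Train: 2362, Test: 1012


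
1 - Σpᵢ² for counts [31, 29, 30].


Probabilities: [31/90, 29/90, 30/90] ≈ [0.3444, 0.3222, 0.3333]
Σpᵢ² = (961 + 841 + 900)/90² = 2702/8100
Gini = 1 - Σpᵢ² = 1 - 2702/8100 = 0.6664

0.6664


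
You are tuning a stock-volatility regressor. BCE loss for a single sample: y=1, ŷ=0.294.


BCE = -[y·ln(p) + (1-y)·ln(1-p)]
= -1·ln(0.294) - 0
= -ln(0.294) = 1.2242

1.2242


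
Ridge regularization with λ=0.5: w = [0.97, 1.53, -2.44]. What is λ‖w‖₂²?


‖w‖₂² = (0.97)² + (1.53)² + (-2.44)²
     = 0.9409 + 2.3409 + 5.9536
     = 9.2354
λ·‖w‖₂² = 0.5·9.2354 = 4.6177

4.6177


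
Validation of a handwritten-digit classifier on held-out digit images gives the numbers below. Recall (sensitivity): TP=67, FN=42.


Recall = TP/(TP+FN)
= 67/(67+42)
= 67/109 = 61.47%

61.47%


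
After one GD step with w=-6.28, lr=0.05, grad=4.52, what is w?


w_new = w - α·∇
= -6.28 - 0.05·4.52
= -6.28 - 0.226
= -6.506

-6.506


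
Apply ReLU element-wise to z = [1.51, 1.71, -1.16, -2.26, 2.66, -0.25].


ReLU(1.51) = max(0, 1.51) = 1.51
ReLU(1.71) = max(0, 1.71) = 1.71
ReLU(-1.16) = max(0, -1.16) = 0.0
ReLU(-2.26) = max(0, -2.26) = 0.0
ReLU(2.66) = max(0, 2.66) = 2.66
ReLU(-0.25) = max(0, -0.25) = 0.0
result = [1.51, 1.71, 0.0, 0.0, 2.66, 0.0]

[1.51, 1.71, 0.0, 0.0, 2.66, 0.0]


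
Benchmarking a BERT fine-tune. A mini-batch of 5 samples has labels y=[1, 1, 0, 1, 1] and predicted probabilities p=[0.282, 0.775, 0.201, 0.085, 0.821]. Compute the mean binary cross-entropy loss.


L[0] = -ln(0.282) = 1.2658
L[1] = -ln(0.775) = 0.2549
L[2] = -ln(1-0.201) = -ln(0.799) = 0.2244
L[3] = -ln(0.085) = 2.4651
L[4] = -ln(0.821) = 0.1972
mean = (1.2658 + 0.2549 + 0.2244 + 2.4651 + 0.1972)/5 = 0.8815

0.8815


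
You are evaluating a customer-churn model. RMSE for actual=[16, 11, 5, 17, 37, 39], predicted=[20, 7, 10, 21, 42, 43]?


MSE = 114/6 = 19
RMSE = √(114/6) = 4.3589

4.3589


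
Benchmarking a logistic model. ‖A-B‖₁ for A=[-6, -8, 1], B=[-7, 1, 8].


d = |-6+ 7| + |-8-1| + |1-8|
  = 1 + 9 + 7
  = 17

17


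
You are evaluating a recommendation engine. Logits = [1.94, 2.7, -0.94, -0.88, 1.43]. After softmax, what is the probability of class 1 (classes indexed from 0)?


Exponentials: e^1.94=6.9588, e^2.7=14.8797, e^-0.94=0.3906, e^-0.88=0.4148, e^1.43=4.1787
Sum = 26.8226
Softmax = [0.2594, 0.5547, 0.0146, 0.0155, 0.1558]
p[1] = 14.8797/26.8226 = 0.5547

0.5547


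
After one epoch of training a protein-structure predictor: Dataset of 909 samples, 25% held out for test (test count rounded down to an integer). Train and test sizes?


Test = ⌊909·25/100⌋ = 227
Train = 909 - 227 = 682

Train: 682, Test: 227


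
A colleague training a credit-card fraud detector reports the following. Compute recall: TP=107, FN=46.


Recall = TP/(TP+FN)
= 107/(107+46)
= 107/153 = 69.93%

69.93%


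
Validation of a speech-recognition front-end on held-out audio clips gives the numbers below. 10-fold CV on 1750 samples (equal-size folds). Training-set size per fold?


Fold size = 1750/10 = 175
Training per fold = 1750 - 175 = 1575

1575


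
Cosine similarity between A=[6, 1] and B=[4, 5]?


A·B = 6·4 + 1·5 = 29
‖A‖ = √37 = 6.0828, ‖B‖ = √41 = 6.4031
cos = 29/(√37·√41) = 29/√1517 = 0.7446

0.7446


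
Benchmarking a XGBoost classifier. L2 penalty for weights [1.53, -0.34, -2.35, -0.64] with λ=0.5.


‖w‖₂² = (1.53)² + (-0.34)² + (-2.35)² + (-0.64)²
     = 2.3409 + 0.1156 + 5.5225 + 0.4096
     = 8.3886
λ·‖w‖₂² = 0.5·8.3886 = 4.1943

4.1943


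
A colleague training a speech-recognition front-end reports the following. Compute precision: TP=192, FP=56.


Precision = TP/(TP+FP)
= 192/(192+56)
= 192/248 = 77.42%

77.42%


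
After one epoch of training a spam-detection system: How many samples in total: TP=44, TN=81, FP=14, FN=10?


Total = TP + TN + FP + FN
= 44 + 81 + 14 + 10
= 149
(Predicted positive: 58, predicted negative: 91)

149


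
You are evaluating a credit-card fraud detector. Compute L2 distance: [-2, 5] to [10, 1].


d = √((-2-10)² + (5-1)²)
  = √(144 + 16)
  = √160 = 12.6491

12.6491


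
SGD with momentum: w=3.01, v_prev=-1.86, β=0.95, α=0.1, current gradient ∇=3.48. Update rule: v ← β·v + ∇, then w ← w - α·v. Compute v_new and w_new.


v_new = 0.95·-1.86 + 3.48 = -1.767 + 3.48 = 1.713
w_new = 3.01 - 0.1·1.713 = 3.01 - 0.1713 = 2.8387

v_new=1.713, w_new=2.8387


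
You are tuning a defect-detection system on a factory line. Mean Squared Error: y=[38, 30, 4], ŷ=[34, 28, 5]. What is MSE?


Squared errors: (38-34)²=16, (30-28)²=4, (4-5)²=1
Sum = 21
MSE = 21/3 = 7

7


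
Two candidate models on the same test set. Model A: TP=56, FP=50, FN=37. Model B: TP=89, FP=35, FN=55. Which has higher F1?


Model A: P=56/106=0.5283, R=56/93=0.6022, F1=2PR/(P+R)=2TP/(2TP+FP+FN)=112/199=0.5628
Model B: P=89/124=0.7177, R=89/144=0.6181, F1=2PR/(P+R)=2TP/(2TP+FP+FN)=178/268=0.6642
0.5628 < 0.6642 → Model B

Model B


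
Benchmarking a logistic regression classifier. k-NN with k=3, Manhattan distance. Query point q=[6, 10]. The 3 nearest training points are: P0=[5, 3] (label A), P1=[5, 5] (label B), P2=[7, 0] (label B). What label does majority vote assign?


d(q,P0) = 8  (label A)
d(q,P1) = 6  (label B)
d(q,P2) = 11  (label B)
Votes: A=1, B=2
Majority → B

B


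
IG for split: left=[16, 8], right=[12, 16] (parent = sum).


Parent = [28, 24], H_parent = 0.9957
H_left = 0.9183 (n=24), H_right = 0.9852 (n=28)
H_children = (24/52)·0.9183 + (28/52)·0.9852 = 0.9543
IG = 0.9957 - 0.9543 = 0.0414

0.0414


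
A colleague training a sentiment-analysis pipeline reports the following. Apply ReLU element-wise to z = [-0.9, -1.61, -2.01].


ReLU(-0.9) = max(0, -0.9) = 0.0
ReLU(-1.61) = max(0, -1.61) = 0.0
ReLU(-2.01) = max(0, -2.01) = 0.0
result = [0.0, 0.0, 0.0]

[0.0, 0.0, 0.0]


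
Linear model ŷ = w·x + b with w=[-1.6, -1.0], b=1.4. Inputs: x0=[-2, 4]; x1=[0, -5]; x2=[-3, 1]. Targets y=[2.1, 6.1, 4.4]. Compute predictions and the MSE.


ŷ0 = (-1.6)·(-2) + (-1.0)·(4) + 1.4 = 0.6
ŷ1 = (-1.6)·(0) + (-1.0)·(-5) + 1.4 = 6.4
ŷ2 = (-1.6)·(-3) + (-1.0)·(1) + 1.4 = 5.2
errors² = [2.25, 0.09, 0.64]
MSE = 2.9800/3 = 0.9933

0.9933


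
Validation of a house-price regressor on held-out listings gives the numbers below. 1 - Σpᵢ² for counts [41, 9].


Probabilities: [41/50, 9/50] ≈ [0.82, 0.18]
Σpᵢ² = (1681 + 81)/50² = 1762/2500
Gini = 1 - Σpᵢ² = 1 - 1762/2500 = 0.2952

0.2952


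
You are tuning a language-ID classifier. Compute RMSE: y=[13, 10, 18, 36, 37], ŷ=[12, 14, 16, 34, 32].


MSE = 50/5 = 10
RMSE = √(50/5) = 3.1623

3.1623


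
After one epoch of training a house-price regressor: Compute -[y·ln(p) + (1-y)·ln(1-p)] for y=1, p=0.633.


BCE = -[y·ln(p) + (1-y)·ln(1-p)]
= -1·ln(0.633) - 0
= -ln(0.633) = 0.4573

0.4573


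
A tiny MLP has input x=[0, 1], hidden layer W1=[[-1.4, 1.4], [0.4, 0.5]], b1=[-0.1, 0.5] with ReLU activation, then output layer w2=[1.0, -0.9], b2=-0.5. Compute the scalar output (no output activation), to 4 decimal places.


z1[0] = (-1.4)·(0) + (1.4)·(1) - 0.1 = 1.3
z1[1] = (0.4)·(0) + (0.5)·(1) + 0.5 = 1.0
h = ReLU(z1) = [1.3, 1.0]
output = (1.0)·(1.3) + (-0.9)·(1.0) - 0.5 = -0.1

-0.1


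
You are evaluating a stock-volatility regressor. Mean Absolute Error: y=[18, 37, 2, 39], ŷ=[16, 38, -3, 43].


Absolute errors: |18-16|=2, |37-38|=1, |2+ 3|=5, |39-43|=4
Sum = 12
MAE = 12/4 = 3

3


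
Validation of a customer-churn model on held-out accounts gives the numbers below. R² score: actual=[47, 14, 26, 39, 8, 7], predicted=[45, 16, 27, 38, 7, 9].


ȳ = 23.5
SS_res = Σ(y-ŷ)² = 15
SS_tot = Σ(y-ȳ)² = 1401.5
R² = 1 - SS_res/SS_tot = 1 - 0.0107 = 0.9893

0.9893


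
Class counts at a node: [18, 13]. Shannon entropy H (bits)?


Probabilities: [18/31, 13/31] ≈ [0.5806, 0.4194]
H = -((18/31)·log₂(18/31) + (13/31)·log₂(13/31))
  = 0.9812 bits

0.9812 bits


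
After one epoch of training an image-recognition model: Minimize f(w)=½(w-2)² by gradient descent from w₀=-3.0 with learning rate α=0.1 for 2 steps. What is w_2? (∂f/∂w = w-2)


step 1: grad = -3-2 = -5; w = -3 - 0.1·(-5) = -2.5
step 2: grad = -2.5-2 = -4.5; w = -2.5 - 0.1·(-4.5) = -2.05

-2.05


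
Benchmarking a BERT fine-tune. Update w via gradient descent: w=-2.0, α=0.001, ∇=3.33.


w_new = w - α·∇
= -2.0 - 0.001·3.33
= -2.0 - 0.00333
= -2.00333

-2.00333


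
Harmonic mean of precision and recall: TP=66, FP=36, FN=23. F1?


Precision = 66/102 = 0.6471
Recall = 66/89 = 0.7416
F1 = 2·P·R/(P+R) = 2·TP/(2·TP+FP+FN) = 132/(132+36+23) = 132/191 = 0.6911

0.6911


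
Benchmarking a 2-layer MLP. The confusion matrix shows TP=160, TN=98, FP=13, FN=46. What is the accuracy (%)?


Accuracy = (TP+TN)/(TP+TN+FP+FN)
= (160+98)/(317)
= 258/317 = 81.39%

81.39%


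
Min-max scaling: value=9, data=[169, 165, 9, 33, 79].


min=9, max=169
(9-9)/(169-9) = 0/160 = 0.0

0.0


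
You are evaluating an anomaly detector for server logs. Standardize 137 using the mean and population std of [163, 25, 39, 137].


μ = 91, σ = 59.9166
z = (137 - 91)/59.9166 = 0.7677

0.7677


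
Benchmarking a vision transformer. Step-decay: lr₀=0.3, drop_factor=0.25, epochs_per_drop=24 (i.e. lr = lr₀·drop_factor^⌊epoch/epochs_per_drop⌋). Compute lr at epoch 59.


n_drops = ⌊59/24⌋ = 2
lr = 0.3·0.25^2 = 0.3·0.0625 = 0.01875

0.01875


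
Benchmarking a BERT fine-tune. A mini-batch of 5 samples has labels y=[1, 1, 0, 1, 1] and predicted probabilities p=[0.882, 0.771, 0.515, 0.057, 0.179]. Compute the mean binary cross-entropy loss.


L[0] = -ln(0.882) = 0.1256
L[1] = -ln(0.771) = 0.2601
L[2] = -ln(1-0.515) = -ln(0.485) = 0.7236
L[3] = -ln(0.057) = 2.8647
L[4] = -ln(0.179) = 1.7204
mean = (0.1256 + 0.2601 + 0.7236 + 2.8647 + 1.7204)/5 = 1.1389

1.1389


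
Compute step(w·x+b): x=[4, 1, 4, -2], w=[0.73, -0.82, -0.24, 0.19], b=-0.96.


z = (4)·(0.73) + (1)·(-0.82) + (4)·(-0.24) + (-2)·(0.19) - 0.96
  = -0.2
step(z) = 0 (z<0)

0


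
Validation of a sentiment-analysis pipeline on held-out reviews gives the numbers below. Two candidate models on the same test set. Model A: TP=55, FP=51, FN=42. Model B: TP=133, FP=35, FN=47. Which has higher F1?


Model A: P=55/106=0.5189, R=55/97=0.567, F1=2PR/(P+R)=2TP/(2TP+FP+FN)=110/203=0.5419
Model B: P=133/168=0.7917, R=133/180=0.7389, F1=2PR/(P+R)=2TP/(2TP+FP+FN)=266/348=0.7644
0.5419 < 0.7644 → Model B

Model B


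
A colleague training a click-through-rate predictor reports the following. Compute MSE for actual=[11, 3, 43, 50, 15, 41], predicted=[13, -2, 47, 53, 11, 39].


Squared errors: (11-13)²=4, (3+ 2)²=25, (43-47)²=16, (50-53)²=9, (15-11)²=16, (41-39)²=4
Sum = 74
MSE = 74/6 = 37/3

37/3


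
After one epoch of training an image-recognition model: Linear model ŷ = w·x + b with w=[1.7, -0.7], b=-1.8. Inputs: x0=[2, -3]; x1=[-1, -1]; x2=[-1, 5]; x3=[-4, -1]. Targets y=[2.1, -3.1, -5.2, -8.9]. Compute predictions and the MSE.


ŷ0 = (1.7)·(2) + (-0.7)·(-3) - 1.8 = 3.7
ŷ1 = (1.7)·(-1) + (-0.7)·(-1) - 1.8 = -2.8
ŷ2 = (1.7)·(-1) + (-0.7)·(5) - 1.8 = -7.0
ŷ3 = (1.7)·(-4) + (-0.7)·(-1) - 1.8 = -7.9
errors² = [2.56, 0.09, 3.24, 1.0]
MSE = 6.8900/4 = 1.7225

1.7225


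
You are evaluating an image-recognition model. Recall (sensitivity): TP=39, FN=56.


Recall = TP/(TP+FN)
= 39/(39+56)
= 39/95 = 41.05%

41.05%


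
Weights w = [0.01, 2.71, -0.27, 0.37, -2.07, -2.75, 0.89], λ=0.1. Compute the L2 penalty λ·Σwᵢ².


‖w‖₂² = (0.01)² + (2.71)² + (-0.27)² + (0.37)² + (-2.07)² + (-2.75)² + (0.89)²
     = 0.0001 + 7.3441 + 0.0729 + 0.1369 + 4.2849 + 7.5625 + 0.7921
     = 20.1935
λ·‖w‖₂² = 0.1·20.1935 = 2.01935

2.01935


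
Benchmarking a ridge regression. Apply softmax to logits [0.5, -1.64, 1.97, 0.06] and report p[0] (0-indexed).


Exponentials: e^0.5=1.6487, e^-1.64=0.194, e^1.97=7.1707, e^0.06=1.0618
Sum = 10.0752
Softmax = [0.1636, 0.0193, 0.7117, 0.1054]
p[0] = 1.6487/10.0752 = 0.1636

0.1636


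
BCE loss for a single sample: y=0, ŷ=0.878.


BCE = -[y·ln(p) + (1-y)·ln(1-p)]
= -0 - 1·ln(1-0.878)
= -ln(0.122) = 2.1037

2.1037


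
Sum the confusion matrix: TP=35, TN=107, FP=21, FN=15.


Total = TP + TN + FP + FN
= 35 + 107 + 21 + 15
= 178
(Predicted positive: 56, predicted negative: 122)

178


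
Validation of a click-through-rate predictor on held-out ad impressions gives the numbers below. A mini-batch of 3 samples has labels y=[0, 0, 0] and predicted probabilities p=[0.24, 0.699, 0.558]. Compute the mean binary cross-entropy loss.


L[0] = -ln(1-0.24) = -ln(0.76) = 0.2744
L[1] = -ln(1-0.699) = -ln(0.301) = 1.2006
L[2] = -ln(1-0.558) = -ln(0.442) = 0.8164
mean = (0.2744 + 1.2006 + 0.8164)/3 = 0.7638

0.7638


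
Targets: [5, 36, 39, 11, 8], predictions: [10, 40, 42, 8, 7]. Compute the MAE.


Absolute errors: |5-10|=5, |36-40|=4, |39-42|=3, |11-8|=3, |8-7|=1
Sum = 16
MAE = 16/5 = 16/5

16/5


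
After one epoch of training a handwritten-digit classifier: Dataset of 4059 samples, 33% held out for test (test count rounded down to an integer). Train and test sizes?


Test = ⌊4059·33/100⌋ = 1339
Train = 4059 - 1339 = 2720

Train: 2720, Test: 1339


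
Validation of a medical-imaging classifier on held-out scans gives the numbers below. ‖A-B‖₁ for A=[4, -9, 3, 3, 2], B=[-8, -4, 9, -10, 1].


d = |4+ 8| + |-9+ 4| + |3-9| + |3+ 10| + |2-1|
  = 12 + 5 + 6 + 13 + 1
  = 37

37


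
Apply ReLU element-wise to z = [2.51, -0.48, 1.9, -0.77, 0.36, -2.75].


ReLU(2.51) = max(0, 2.51) = 2.51
ReLU(-0.48) = max(0, -0.48) = 0.0
ReLU(1.9) = max(0, 1.9) = 1.9
ReLU(-0.77) = max(0, -0.77) = 0.0
ReLU(0.36) = max(0, 0.36) = 0.36
ReLU(-2.75) = max(0, -2.75) = 0.0
result = [2.51, 0.0, 1.9, 0.0, 0.36, 0.0]

[2.51, 0.0, 1.9, 0.0, 0.36, 0.0]


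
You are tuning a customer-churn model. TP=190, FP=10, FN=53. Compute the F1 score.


Precision = 190/200 = 0.95
Recall = 190/243 = 0.7819
F1 = 2·P·R/(P+R) = 2·TP/(2·TP+FP+FN) = 380/(380+10+53) = 380/443 = 0.8578

0.8578


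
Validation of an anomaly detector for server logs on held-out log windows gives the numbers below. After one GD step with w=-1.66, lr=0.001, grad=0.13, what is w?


w_new = w - α·∇
= -1.66 - 0.001·0.13
= -1.66 - 0.00013
= -1.66013

-1.66013


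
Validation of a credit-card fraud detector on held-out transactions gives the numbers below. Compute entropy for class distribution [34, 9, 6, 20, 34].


Probabilities: [34/103, 9/103, 6/103, 20/103, 34/103] ≈ [0.3301, 0.0874, 0.0583, 0.1942, 0.3301]
H = -((34/103)·log₂(34/103) + (9/103)·log₂(9/103) + (6/103)·log₂(6/103) + (20/103)·log₂(20/103) + (34/103)·log₂(34/103))
  = 2.061 bits

2.061 bits


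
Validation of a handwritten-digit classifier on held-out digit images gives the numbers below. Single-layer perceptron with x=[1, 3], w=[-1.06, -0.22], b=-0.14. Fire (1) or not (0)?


z = (1)·(-1.06) + (3)·(-0.22) - 0.14
  = -1.86
step(z) = 0 (z<0)

0


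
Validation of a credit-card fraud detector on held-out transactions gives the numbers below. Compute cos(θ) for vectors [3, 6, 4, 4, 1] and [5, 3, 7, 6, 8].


A·B = 3·5 + 6·3 + 4·7 + 4·6 + 1·8 = 93
‖A‖ = √78 = 8.8318, ‖B‖ = √183 = 13.5277
cos = 93/(√78·√183) = 93/√14274 = 0.7784

0.7784


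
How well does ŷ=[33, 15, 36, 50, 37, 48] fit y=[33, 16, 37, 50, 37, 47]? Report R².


ȳ = 36.6667
SS_res = Σ(y-ŷ)² = 3
SS_tot = Σ(y-ȳ)² = 725.33
R² = 1 - SS_res/SS_tot = 1 - 0.0041 = 0.9959

0.9959


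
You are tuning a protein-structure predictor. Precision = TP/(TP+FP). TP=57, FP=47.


Precision = TP/(TP+FP)
= 57/(57+47)
= 57/104 = 54.81%

54.81%


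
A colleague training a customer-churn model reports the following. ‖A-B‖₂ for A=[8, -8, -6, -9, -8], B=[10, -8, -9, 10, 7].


d = √((8-10)² + (-8+ 8)² + (-6+ 9)² + (-9-10)² + (-8-7)²)
  = √(4 + 0 + 9 + 361 + 225)
  = √599 = 24.4745

24.4745


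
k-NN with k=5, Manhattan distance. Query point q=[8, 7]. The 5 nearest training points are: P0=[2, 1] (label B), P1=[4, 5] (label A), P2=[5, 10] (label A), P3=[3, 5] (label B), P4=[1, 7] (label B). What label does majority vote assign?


d(q,P0) = 12  (label B)
d(q,P1) = 6  (label A)
d(q,P2) = 6  (label A)
d(q,P3) = 7  (label B)
d(q,P4) = 7  (label B)
Votes: A=2, B=3
Majority → B

B


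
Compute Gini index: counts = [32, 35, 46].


Probabilities: [32/113, 35/113, 46/113] ≈ [0.2832, 0.3097, 0.4071]
Σpᵢ² = (1024 + 1225 + 2116)/113² = 4365/12769
Gini = 1 - Σpᵢ² = 1 - 4365/12769 = 0.6582

0.6582


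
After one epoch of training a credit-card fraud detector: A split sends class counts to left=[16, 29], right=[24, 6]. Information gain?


Parent = [40, 35], H_parent = 0.9968
H_left = 0.9389 (n=45), H_right = 0.7219 (n=30)
H_children = (45/75)·0.9389 + (30/75)·0.7219 = 0.8521
IG = 0.9968 - 0.8521 = 0.1447

0.1447


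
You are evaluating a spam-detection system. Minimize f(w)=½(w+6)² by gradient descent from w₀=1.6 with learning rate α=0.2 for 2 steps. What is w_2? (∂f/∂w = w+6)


step 1: grad = 1.6+6 = 7.6; w = 1.6 - 0.2·(7.6) = 0.08
step 2: grad = 0.08+6 = 6.08; w = 0.08 - 0.2·(6.08) = -1.136

-1.136


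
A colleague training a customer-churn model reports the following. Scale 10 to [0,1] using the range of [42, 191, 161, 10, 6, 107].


min=6, max=191
(10-6)/(191-6) = 4/185 = 0.0216

0.0216


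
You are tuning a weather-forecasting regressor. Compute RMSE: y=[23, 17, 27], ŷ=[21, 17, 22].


MSE = 29/3 = 9.6667
RMSE = √(29/3) = 3.1091

3.1091


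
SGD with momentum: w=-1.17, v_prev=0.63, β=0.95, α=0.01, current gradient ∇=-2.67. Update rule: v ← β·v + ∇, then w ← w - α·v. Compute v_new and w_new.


v_new = 0.95·0.63 - 2.67 = 0.5985 - 2.67 = -2.0715
w_new = -1.17 - 0.01·-2.0715 = -1.17 + 0.020715 = -1.149285

v_new=-2.0715, w_new=-1.149285


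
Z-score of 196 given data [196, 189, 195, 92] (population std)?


μ = 168, σ = 43.9602
z = (196 - 168)/43.9602 = 0.6369

0.6369


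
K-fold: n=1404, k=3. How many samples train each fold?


Fold size = 1404/3 = 468
Training per fold = 1404 - 468 = 936

936


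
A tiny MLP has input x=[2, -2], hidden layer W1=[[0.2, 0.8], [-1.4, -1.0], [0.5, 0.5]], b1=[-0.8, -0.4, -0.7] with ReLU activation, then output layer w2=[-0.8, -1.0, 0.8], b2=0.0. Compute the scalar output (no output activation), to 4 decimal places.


z1[0] = (0.2)·(2) + (0.8)·(-2) - 0.8 = -2.0
z1[1] = (-1.4)·(2) + (-1.0)·(-2) - 0.4 = -1.2
z1[2] = (0.5)·(2) + (0.5)·(-2) - 0.7 = -0.7
h = ReLU(z1) = [0.0, 0.0, 0.0]
output = (-0.8)·(0.0) + (-1.0)·(0.0) + (0.8)·(0.0) + 0.0 = 0.0

0.0


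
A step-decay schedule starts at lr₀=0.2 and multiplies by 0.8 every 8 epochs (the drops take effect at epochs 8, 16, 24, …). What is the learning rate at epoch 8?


n_drops = ⌊8/8⌋ = 1
lr = 0.2·0.8^1 = 0.2·0.8 = 0.16

0.16


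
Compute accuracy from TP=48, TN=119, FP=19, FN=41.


Accuracy = (TP+TN)/(TP+TN+FP+FN)
= (48+119)/(227)
= 167/227 = 73.57%

73.57%


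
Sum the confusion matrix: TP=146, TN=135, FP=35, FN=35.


Total = TP + TN + FP + FN
= 146 + 135 + 35 + 35
= 351
(Predicted positive: 181, predicted negative: 170)

351


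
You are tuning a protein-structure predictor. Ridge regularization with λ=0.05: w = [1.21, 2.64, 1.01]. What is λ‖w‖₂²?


‖w‖₂² = (1.21)² + (2.64)² + (1.01)²
     = 1.4641 + 6.9696 + 1.0201
     = 9.4538
λ·‖w‖₂² = 0.05·9.4538 = 0.47269

0.47269


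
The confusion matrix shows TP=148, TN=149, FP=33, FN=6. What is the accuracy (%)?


Accuracy = (TP+TN)/(TP+TN+FP+FN)
= (148+149)/(336)
= 297/336 = 88.39%

88.39%


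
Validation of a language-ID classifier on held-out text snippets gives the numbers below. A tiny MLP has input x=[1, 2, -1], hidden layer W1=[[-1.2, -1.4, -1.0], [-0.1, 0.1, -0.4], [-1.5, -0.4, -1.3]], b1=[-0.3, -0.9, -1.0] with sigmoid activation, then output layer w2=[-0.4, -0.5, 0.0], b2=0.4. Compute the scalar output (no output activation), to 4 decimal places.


z1[0] = (-1.2)·(1) + (-1.4)·(2) + (-1.0)·(-1) - 0.3 = -3.3
z1[1] = (-0.1)·(1) + (0.1)·(2) + (-0.4)·(-1) - 0.9 = -0.4
z1[2] = (-1.5)·(1) + (-0.4)·(2) + (-1.3)·(-1) - 1.0 = -2.0
h = sigmoid(z1) = [0.0356, 0.4013, 0.1192]
output = (-0.4)·(0.0356) + (-0.5)·(0.4013) + (0.0)·(0.1192) + 0.4 = 0.1851

0.1851


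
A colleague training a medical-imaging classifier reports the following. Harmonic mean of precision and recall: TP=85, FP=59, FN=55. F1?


Precision = 85/144 = 0.5903
Recall = 85/140 = 0.6071
F1 = 2·P·R/(P+R) = 2·TP/(2·TP+FP+FN) = 170/(170+59+55) = 170/284 = 0.5986

0.5986


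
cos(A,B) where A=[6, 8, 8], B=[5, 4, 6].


A·B = 6·5 + 8·4 + 8·6 = 110
‖A‖ = √164 = 12.8062, ‖B‖ = √77 = 8.775
cos = 110/(√164·√77) = 110/√12628 = 0.9789

0.9789


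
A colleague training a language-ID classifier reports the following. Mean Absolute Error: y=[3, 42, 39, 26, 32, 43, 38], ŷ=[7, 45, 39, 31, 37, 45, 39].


Absolute errors: |3-7|=4, |42-45|=3, |39-39|=0, |26-31|=5, |32-37|=5, |43-45|=2, |38-39|=1
Sum = 20
MAE = 20/7 = 20/7

20/7


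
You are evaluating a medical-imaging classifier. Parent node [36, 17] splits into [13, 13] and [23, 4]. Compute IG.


Parent = [36, 17], H_parent = 0.9052
H_left = 1 (n=26), H_right = 0.6052 (n=27)
H_children = (26/53)·1 + (27/53)·0.6052 = 0.7989
IG = 0.9052 - 0.7989 = 0.1063

0.1063


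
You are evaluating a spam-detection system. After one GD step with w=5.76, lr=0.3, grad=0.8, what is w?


w_new = w - α·∇
= 5.76 - 0.3·0.8
= 5.76 - 0.24
= 5.52

5.52


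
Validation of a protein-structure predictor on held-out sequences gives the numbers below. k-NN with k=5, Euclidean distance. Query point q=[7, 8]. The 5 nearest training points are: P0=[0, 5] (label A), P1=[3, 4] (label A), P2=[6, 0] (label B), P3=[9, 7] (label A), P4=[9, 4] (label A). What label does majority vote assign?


d(q,P0) = 7.6158  (label A)
d(q,P1) = 5.6569  (label A)
d(q,P2) = 8.0623  (label B)
d(q,P3) = 2.2361  (label A)
d(q,P4) = 4.4721  (label A)
Votes: A=4, B=1
Majority → A

A


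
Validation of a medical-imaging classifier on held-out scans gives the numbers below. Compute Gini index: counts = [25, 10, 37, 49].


Probabilities: [25/121, 10/121, 37/121, 49/121] ≈ [0.2066, 0.0826, 0.3058, 0.405]
Σpᵢ² = (625 + 100 + 1369 + 2401)/121² = 4495/14641
Gini = 1 - Σpᵢ² = 1 - 4495/14641 = 0.693

0.693


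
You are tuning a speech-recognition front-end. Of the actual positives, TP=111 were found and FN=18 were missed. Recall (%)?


Recall = TP/(TP+FN)
= 111/(111+18)
= 111/129 = 86.05%

86.05%


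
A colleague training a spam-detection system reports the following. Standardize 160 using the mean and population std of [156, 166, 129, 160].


μ = 152.75, σ = 14.1664
z = (160 - 152.75)/14.1664 = 0.5118

0.5118


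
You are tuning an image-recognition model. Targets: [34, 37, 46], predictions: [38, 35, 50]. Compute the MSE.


Squared errors: (34-38)²=16, (37-35)²=4, (46-50)²=16
Sum = 36
MSE = 36/3 = 12

12


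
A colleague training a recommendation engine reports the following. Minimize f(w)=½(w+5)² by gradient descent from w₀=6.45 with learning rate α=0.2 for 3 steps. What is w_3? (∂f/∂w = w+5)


step 1: grad = 6.45+5 = 11.45; w = 6.45 - 0.2·(11.45) = 4.16
step 2: grad = 4.16+5 = 9.16; w = 4.16 - 0.2·(9.16) = 2.328
step 3: grad = 2.328+5 = 7.328; w = 2.328 - 0.2·(7.328) = 0.8624

0.8624


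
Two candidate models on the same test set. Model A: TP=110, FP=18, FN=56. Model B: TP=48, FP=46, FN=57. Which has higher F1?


Model A: P=110/128=0.8594, R=110/166=0.6627, F1=2PR/(P+R)=2TP/(2TP+FP+FN)=220/294=0.7483
Model B: P=48/94=0.5106, R=48/105=0.4571, F1=2PR/(P+R)=2TP/(2TP+FP+FN)=96/199=0.4824
0.7483 > 0.4824 → Model A

Model A


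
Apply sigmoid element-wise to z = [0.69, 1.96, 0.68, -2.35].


σ(0.69) = 1/(1+e^-0.69) = 0.666
σ(1.96) = 1/(1+e^-1.96) = 0.8765
σ(0.68) = 1/(1+e^-0.68) = 0.6637
σ(-2.35) = 1/(1+e^2.35) = 0.0871
result = [0.666, 0.8765, 0.6637, 0.0871]

[0.666, 0.8765, 0.6637, 0.0871]


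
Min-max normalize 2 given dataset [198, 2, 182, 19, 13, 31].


min=2, max=198
(2-2)/(198-2) = 0/196 = 0.0

0.0


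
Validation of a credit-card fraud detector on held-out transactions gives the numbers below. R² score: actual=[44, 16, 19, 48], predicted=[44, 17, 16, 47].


ȳ = 31.75
SS_res = Σ(y-ŷ)² = 11
SS_tot = Σ(y-ȳ)² = 824.75
R² = 1 - SS_res/SS_tot = 1 - 0.0133 = 0.9867

0.9867


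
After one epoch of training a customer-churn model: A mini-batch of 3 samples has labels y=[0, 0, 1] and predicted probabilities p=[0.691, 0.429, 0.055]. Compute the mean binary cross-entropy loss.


L[0] = -ln(1-0.691) = -ln(0.309) = 1.1744
L[1] = -ln(1-0.429) = -ln(0.571) = 0.5604
L[2] = -ln(0.055) = 2.9004
mean = (1.1744 + 0.5604 + 2.9004)/3 = 1.5451

1.5451


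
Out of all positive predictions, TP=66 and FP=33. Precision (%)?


Precision = TP/(TP+FP)
= 66/(66+33)
= 66/99 = 66.67%

66.67%


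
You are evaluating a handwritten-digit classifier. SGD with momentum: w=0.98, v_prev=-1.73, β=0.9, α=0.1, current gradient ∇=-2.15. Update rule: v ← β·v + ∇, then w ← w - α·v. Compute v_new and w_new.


v_new = 0.9·-1.73 - 2.15 = -1.557 - 2.15 = -3.707
w_new = 0.98 - 0.1·-3.707 = 0.98 + 0.3707 = 1.3507

v_new=-3.707, w_new=1.3507


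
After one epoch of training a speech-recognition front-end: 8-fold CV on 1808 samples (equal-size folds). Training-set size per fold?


Fold size = 1808/8 = 226
Training per fold = 1808 - 226 = 1582

1582


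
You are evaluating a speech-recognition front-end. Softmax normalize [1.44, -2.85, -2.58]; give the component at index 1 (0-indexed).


Exponentials: e^1.44=4.2207, e^-2.85=0.0578, e^-2.58=0.0758
Sum = 4.3543
Softmax = [0.9693, 0.0133, 0.0174]
p[1] = 0.0578/4.3543 = 0.0133

0.0133


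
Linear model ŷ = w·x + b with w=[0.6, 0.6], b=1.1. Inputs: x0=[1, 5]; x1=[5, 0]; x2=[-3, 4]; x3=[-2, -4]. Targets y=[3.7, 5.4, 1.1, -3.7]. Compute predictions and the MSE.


ŷ0 = (0.6)·(1) + (0.6)·(5) + 1.1 = 4.7
ŷ1 = (0.6)·(5) + (0.6)·(0) + 1.1 = 4.1
ŷ2 = (0.6)·(-3) + (0.6)·(4) + 1.1 = 1.7
ŷ3 = (0.6)·(-2) + (0.6)·(-4) + 1.1 = -2.5
errors² = [1.0, 1.69, 0.36, 1.44]
MSE = 4.4900/4 = 1.1225

1.1225


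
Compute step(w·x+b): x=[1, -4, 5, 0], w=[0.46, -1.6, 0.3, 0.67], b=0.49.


z = (1)·(0.46) + (-4)·(-1.6) + (5)·(0.3) + (0)·(0.67) + 0.49
  = 8.85
step(z) = 1 (z≥0)

1


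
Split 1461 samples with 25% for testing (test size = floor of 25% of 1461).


Test = ⌊1461·25/100⌋ = 365
Train = 1461 - 365 = 1096

Train: 1096, Test: 365


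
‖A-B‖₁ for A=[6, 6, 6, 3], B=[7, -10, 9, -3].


d = |6-7| + |6+ 10| + |6-9| + |3+ 3|
  = 1 + 16 + 3 + 6
  = 26

26


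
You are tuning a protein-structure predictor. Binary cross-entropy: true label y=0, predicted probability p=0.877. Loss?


BCE = -[y·ln(p) + (1-y)·ln(1-p)]
= -0 - 1·ln(1-0.877)
= -ln(0.123) = 2.0956

2.0956


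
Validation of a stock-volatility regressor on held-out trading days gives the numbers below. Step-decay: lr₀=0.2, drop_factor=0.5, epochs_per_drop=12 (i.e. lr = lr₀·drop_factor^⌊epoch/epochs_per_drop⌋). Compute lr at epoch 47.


n_drops = ⌊47/12⌋ = 3
lr = 0.2·0.5^3 = 0.2·0.125 = 0.025

0.025


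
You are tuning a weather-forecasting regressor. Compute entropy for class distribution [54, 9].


Probabilities: [54/63, 9/63] ≈ [0.8571, 0.1429]
H = -((54/63)·log₂(54/63) + (9/63)·log₂(9/63))
  = 0.5917 bits

0.5917 bits


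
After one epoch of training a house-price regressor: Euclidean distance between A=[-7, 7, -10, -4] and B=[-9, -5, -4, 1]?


d = √((-7+ 9)² + (7+ 5)² + (-10+ 4)² + (-4-1)²)
  = √(4 + 144 + 36 + 25)
  = √209 = 14.4568

14.4568


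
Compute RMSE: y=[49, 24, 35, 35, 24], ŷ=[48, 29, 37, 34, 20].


MSE = 47/5 = 9.4
RMSE = √(47/5) = 3.0659

3.0659


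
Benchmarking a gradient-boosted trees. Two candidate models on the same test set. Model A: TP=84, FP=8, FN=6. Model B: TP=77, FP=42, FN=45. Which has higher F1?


Model A: P=84/92=0.913, R=84/90=0.9333, F1=2PR/(P+R)=2TP/(2TP+FP+FN)=168/182=0.9231
Model B: P=77/119=0.6471, R=77/122=0.6311, F1=2PR/(P+R)=2TP/(2TP+FP+FN)=154/241=0.639
0.9231 > 0.639 → Model A

Model A


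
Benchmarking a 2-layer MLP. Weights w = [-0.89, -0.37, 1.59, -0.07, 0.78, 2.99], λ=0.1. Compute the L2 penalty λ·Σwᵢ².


‖w‖₂² = (-0.89)² + (-0.37)² + (1.59)² + (-0.07)² + (0.78)² + (2.99)²
     = 0.7921 + 0.1369 + 2.5281 + 0.0049 + 0.6084 + 8.9401
     = 13.0105
λ·‖w‖₂² = 0.1·13.0105 = 1.30105

1.30105


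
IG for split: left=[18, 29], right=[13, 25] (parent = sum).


Parent = [31, 54], H_parent = 0.9465
H_left = 0.9601 (n=47), H_right = 0.9268 (n=38)
H_children = (47/85)·0.9601 + (38/85)·0.9268 = 0.9452
IG = 0.9465 - 0.9452 = 0.0013

0.0013


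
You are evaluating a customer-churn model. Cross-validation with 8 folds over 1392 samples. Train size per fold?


Fold size = 1392/8 = 174
Training per fold = 1392 - 174 = 1218

1218


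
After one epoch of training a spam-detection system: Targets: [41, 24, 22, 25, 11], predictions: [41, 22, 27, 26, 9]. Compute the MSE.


Squared errors: (41-41)²=0, (24-22)²=4, (22-27)²=25, (25-26)²=1, (11-9)²=4
Sum = 34
MSE = 34/5 = 34/5

34/5


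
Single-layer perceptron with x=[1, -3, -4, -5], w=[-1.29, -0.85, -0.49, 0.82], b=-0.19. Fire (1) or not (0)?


z = (1)·(-1.29) + (-3)·(-0.85) + (-4)·(-0.49) + (-5)·(0.82) - 0.19
  = -1.07
step(z) = 0 (z<0)

0


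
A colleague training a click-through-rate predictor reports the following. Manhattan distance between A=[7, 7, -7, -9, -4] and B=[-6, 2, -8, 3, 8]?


d = |7+ 6| + |7-2| + |-7+ 8| + |-9-3| + |-4-8|
  = 13 + 5 + 1 + 12 + 12
  = 43

43


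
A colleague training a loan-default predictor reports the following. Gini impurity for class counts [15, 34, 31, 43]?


Probabilities: [15/123, 34/123, 31/123, 43/123] ≈ [0.122, 0.2764, 0.252, 0.3496]
Σpᵢ² = (225 + 1156 + 961 + 1849)/123² = 4191/15129
Gini = 1 - Σpᵢ² = 1 - 4191/15129 = 0.723

0.723


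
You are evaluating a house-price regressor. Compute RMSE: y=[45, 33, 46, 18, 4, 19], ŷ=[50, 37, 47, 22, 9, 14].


MSE = 108/6 = 18
RMSE = √(108/6) = 4.2426

4.2426


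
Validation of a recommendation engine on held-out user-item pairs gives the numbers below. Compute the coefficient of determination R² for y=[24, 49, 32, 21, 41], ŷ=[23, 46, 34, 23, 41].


ȳ = 33.4
SS_res = Σ(y-ŷ)² = 18
SS_tot = Σ(y-ȳ)² = 545.2
R² = 1 - SS_res/SS_tot = 1 - 0.033 = 0.967

0.967


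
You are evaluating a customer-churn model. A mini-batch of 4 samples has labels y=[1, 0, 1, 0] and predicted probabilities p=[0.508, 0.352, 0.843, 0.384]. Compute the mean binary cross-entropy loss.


L[0] = -ln(0.508) = 0.6773
L[1] = -ln(1-0.352) = -ln(0.648) = 0.4339
L[2] = -ln(0.843) = 0.1708
L[3] = -ln(1-0.384) = -ln(0.616) = 0.4845
mean = (0.6773 + 0.4339 + 0.1708 + 0.4845)/4 = 0.4416

0.4416


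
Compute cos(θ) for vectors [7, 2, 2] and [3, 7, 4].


A·B = 7·3 + 2·7 + 2·4 = 43
‖A‖ = √57 = 7.5498, ‖B‖ = √74 = 8.6023
cos = 43/(√57·√74) = 43/√4218 = 0.6621

0.6621


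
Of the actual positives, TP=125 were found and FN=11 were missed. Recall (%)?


Recall = TP/(TP+FN)
= 125/(125+11)
= 125/136 = 91.91%

91.91%


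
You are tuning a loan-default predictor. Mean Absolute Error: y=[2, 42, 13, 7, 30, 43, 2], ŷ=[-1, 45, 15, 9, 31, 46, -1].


Absolute errors: |2+ 1|=3, |42-45|=3, |13-15|=2, |7-9|=2, |30-31|=1, |43-46|=3, |2+ 1|=3
Sum = 17
MAE = 17/7 = 17/7

17/7


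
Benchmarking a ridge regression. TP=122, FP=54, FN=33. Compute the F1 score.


Precision = 122/176 = 0.6932
Recall = 122/155 = 0.7871
F1 = 2·P·R/(P+R) = 2·TP/(2·TP+FP+FN) = 244/(244+54+33) = 244/331 = 0.7372

0.7372


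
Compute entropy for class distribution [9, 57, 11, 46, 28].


Probabilities: [9/151, 57/151, 11/151, 46/151, 28/151] ≈ [0.0596, 0.3775, 0.0728, 0.3046, 0.1854]
H = -((9/151)·log₂(9/151) + (57/151)·log₂(57/151) + (11/151)·log₂(11/151) + (46/151)·log₂(46/151) + (28/151)·log₂(28/151))
  = 2.0215 bits

2.0215 bits


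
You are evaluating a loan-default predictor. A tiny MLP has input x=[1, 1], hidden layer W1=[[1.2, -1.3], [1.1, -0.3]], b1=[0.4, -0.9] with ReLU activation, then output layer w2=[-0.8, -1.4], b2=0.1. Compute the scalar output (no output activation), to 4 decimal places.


z1[0] = (1.2)·(1) + (-1.3)·(1) + 0.4 = 0.3
z1[1] = (1.1)·(1) + (-0.3)·(1) - 0.9 = -0.1
h = ReLU(z1) = [0.3, 0.0]
output = (-0.8)·(0.3) + (-1.4)·(0.0) + 0.1 = -0.14

-0.14


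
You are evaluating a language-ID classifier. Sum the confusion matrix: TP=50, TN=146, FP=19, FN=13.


Total = TP + TN + FP + FN
= 50 + 146 + 19 + 13
= 228
(Predicted positive: 69, predicted negative: 159)

228


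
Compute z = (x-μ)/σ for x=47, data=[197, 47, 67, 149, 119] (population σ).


μ = 115.8, σ = 54.4441
z = (47 - 115.8)/54.4441 = -1.2637

-1.2637


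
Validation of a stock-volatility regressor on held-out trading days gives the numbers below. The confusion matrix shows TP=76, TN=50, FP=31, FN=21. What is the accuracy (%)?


Accuracy = (TP+TN)/(TP+TN+FP+FN)
= (76+50)/(178)
= 126/178 = 70.79%

70.79%


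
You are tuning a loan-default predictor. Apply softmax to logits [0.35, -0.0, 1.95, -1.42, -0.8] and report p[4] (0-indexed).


Exponentials: e^0.35=1.4191, e^-0.0=1, e^1.95=7.0287, e^-1.42=0.2417, e^-0.8=0.4493
Sum = 10.1388
Softmax = [0.14, 0.0986, 0.6932, 0.0238, 0.0443]
p[4] = 0.4493/10.1388 = 0.0443

0.0443


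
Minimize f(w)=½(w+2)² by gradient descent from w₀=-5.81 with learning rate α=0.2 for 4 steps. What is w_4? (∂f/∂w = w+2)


step 1: grad = -5.81+2 = -3.81; w = -5.81 - 0.2·(-3.81) = -5.048
step 2: grad = -5.048+2 = -3.048; w = -5.048 - 0.2·(-3.048) = -4.4384
step 3: grad = -4.4384+2 = -2.4384; w = -4.4384 - 0.2·(-2.4384) = -3.95072
step 4: grad = -3.95072+2 = -1.95072; w = -3.95072 - 0.2·(-1.95072) = -3.560576

-3.560576


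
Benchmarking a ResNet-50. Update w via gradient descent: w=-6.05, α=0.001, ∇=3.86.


w_new = w - α·∇
= -6.05 - 0.001·3.86
= -6.05 - 0.00386
= -6.05386

-6.05386


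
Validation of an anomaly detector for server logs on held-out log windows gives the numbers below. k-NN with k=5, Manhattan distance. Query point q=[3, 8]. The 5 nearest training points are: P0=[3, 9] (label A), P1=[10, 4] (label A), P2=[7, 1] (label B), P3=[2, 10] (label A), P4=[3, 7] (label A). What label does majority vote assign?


d(q,P0) = 1  (label A)
d(q,P1) = 11  (label A)
d(q,P2) = 11  (label B)
d(q,P3) = 3  (label A)
d(q,P4) = 1  (label A)
Votes: A=4, B=1
Majority → A

A


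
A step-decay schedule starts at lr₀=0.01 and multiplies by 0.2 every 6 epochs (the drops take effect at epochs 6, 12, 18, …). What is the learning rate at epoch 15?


n_drops = ⌊15/6⌋ = 2
lr = 0.01·0.2^2 = 0.01·0.04 = 0.0004

0.0004


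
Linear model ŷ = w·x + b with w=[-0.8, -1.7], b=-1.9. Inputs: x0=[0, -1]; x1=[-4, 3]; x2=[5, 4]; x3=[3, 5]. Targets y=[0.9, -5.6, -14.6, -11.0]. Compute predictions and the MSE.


ŷ0 = (-0.8)·(0) + (-1.7)·(-1) - 1.9 = -0.2
ŷ1 = (-0.8)·(-4) + (-1.7)·(3) - 1.9 = -3.8
ŷ2 = (-0.8)·(5) + (-1.7)·(4) - 1.9 = -12.7
ŷ3 = (-0.8)·(3) + (-1.7)·(5) - 1.9 = -12.8
errors² = [1.21, 3.24, 3.61, 3.24]
MSE = 11.3000/4 = 2.825

2.825


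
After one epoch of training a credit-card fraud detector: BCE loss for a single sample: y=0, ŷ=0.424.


BCE = -[y·ln(p) + (1-y)·ln(1-p)]
= -0 - 1·ln(1-0.424)
= -ln(0.576) = 0.5516

0.5516


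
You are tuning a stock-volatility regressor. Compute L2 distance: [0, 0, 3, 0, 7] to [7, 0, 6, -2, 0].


d = √((0-7)² + (0-0)² + (3-6)² + (0+ 2)² + (7-0)²)
  = √(49 + 0 + 9 + 4 + 49)
  = √111 = 10.5357

10.5357


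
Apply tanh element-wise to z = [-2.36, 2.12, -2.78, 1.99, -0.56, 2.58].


tanh(-2.36) = -0.9823
tanh(2.12) = 0.9716
tanh(-2.78) = -0.9923
tanh(1.99) = 0.9633
tanh(-0.56) = -0.508
tanh(2.58) = 0.9886
result = [-0.9823, 0.9716, -0.9923, 0.9633, -0.508, 0.9886]

[-0.9823, 0.9716, -0.9923, 0.9633, -0.508, 0.9886]


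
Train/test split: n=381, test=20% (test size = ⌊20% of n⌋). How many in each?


Test = ⌊381·20/100⌋ = 76
Train = 381 - 76 = 305

Train: 305, Test: 76


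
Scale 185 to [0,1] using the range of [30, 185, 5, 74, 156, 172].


min=5, max=185
(185-5)/(185-5) = 180/180 = 1.0

1.0


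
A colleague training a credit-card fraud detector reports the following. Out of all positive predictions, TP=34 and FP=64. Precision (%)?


Precision = TP/(TP+FP)
= 34/(34+64)
= 34/98 = 34.69%

34.69%


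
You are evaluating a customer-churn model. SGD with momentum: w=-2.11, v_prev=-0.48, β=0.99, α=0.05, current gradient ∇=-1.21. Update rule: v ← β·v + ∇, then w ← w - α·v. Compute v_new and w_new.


v_new = 0.99·-0.48 - 1.21 = -0.4752 - 1.21 = -1.6852
w_new = -2.11 - 0.05·-1.6852 = -2.11 + 0.08426 = -2.02574

v_new=-1.6852, w_new=-2.02574


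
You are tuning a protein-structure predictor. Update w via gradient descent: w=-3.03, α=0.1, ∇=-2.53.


w_new = w - α·∇
= -3.03 - 0.1·-2.53
= -3.03 + 0.253
= -2.777

-2.777


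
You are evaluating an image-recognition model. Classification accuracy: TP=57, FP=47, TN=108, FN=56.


Accuracy = (TP+TN)/(TP+TN+FP+FN)
= (57+108)/(268)
= 165/268 = 61.57%

61.57%
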